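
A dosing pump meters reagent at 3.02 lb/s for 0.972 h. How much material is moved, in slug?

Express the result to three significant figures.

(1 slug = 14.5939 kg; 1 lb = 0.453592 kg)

328 slug

3.02 lb/s → 1.36985 kg/s
0.972 h → 3499.2 s
m = ṁ × t = 1.36985 × 3499.2 = 4793.38 kg
In slug: 4793.38 / 14.5939 = 328.451 slug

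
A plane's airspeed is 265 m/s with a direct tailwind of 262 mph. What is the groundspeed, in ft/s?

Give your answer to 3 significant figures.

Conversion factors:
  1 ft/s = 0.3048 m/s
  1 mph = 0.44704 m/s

1250 ft/s

265 m/s (already m/s)
262 mph × 0.44704 → 117.124 m/s
Combined: 265 + 117.124 = 382.124 m/s
In ft/s: 382.124 / 0.3048 = 1253.69 ft/s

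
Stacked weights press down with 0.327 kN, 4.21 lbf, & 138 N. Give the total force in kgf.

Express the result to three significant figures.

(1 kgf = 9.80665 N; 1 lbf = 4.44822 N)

0.327 kN × 1000 = 327 N
4.21 lbf × 4.44822 = 18.727 N
138 N (already N)
Total: 327 + 18.727 + 138 = 483.727 N
In kgf: 483.727 / 9.80665 = 49.3264 kgf

49.3 kgf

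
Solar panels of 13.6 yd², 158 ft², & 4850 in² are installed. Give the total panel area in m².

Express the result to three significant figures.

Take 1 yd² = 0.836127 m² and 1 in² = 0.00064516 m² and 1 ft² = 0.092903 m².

13.6 yd² × 0.836127 = 11.3713 m²
158 ft² × 0.092903 = 14.6787 m²
4850 in² × 0.00064516 = 3.12903 m²
Total: 11.3713 + 14.6787 + 3.12903 = 29.179 m²

29.2 m²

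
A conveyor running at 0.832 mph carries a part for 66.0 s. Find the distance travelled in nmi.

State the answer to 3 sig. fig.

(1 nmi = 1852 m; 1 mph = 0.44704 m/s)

0.0133 nmi

0.832 mph × 0.44704 → 0.371937 m/s
d = v × t = 0.371937 m/s × 66 s = 24.5478 m
24.5478 m ÷ (1852 m/nmi) = 0.0132548 nmi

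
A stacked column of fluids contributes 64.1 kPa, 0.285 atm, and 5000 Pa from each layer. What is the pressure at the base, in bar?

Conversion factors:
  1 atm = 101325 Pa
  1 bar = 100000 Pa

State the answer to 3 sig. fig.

0.980 bar

64.1 kPa × 1000 = 64100 Pa
0.285 atm × 101325 = 28877.6 Pa
5000 Pa (already Pa)
Combined: 64100 + 28877.6 + 5000 = 97977.6 Pa
In bar: 97977.6 / 100000 = 0.979776 bar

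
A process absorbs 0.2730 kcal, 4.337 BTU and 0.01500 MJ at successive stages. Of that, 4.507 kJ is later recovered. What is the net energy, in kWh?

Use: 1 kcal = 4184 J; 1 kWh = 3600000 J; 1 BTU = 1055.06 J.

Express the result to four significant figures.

0.2730 kcal × 4184 → 1142.23 J
4.337 BTU × 1055.06 → 4575.8 J
0.01500 MJ × 1000000 → 15000 J
4.507 kJ × 1000 → 4507 J
Net: 1142.23 + 4575.8 + 15000 − 4507 = 16211 J
In kWh: 16211 / 3600000 = 0.00450306 kWh

0.004503 kWh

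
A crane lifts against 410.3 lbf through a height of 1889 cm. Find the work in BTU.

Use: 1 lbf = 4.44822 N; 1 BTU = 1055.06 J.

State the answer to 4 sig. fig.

32.68 BTU

410.3 lbf × 4.44822 = 1825.1 N
1889 cm × 0.01 = 18.89 m
W = F × d = 1825.1 N × 18.89 m = 34476.1 J
34476.1 J ÷ (1055.06 J/BTU) = 32.6769 BTU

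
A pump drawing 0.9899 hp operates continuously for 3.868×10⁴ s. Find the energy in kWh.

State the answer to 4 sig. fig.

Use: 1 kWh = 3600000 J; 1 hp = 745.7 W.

0.9899 hp × 745.7 = 738.168 W
E = P × t = 738.168 W × 38680 s = 2.85523×10⁷ J
2.85523×10⁷ J ÷ (3600000 J/kWh) = 7.93119 kWh

7.931 kWh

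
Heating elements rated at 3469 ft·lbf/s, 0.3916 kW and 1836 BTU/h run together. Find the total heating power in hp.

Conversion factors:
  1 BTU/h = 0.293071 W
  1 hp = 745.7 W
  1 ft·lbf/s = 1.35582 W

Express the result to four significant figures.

7.554 hp

3469 ft·lbf/s × 1.35582 → 4703.34 W
0.3916 kW × 1000 → 391.6 W
1836 BTU/h × 0.293071 → 538.078 W
Combined: 4703.34 + 391.6 + 538.078 = 5633.02 W
In hp: 5633.02 / 745.7 = 7.554 hp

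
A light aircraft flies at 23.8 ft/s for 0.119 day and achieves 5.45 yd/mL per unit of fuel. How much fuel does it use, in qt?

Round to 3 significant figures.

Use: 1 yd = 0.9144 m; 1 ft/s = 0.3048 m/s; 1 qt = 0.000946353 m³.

15.8 qt

23.8 ft/s → 7.25424 m/s
0.119 day → 10281.6 s
d = v × t = 7.25424 × 10281.6 = 74585.2 m
5.45 yd/mL → 4.98348×10⁶ m/m³
V = d / (distance per unit fuel) = 74585.2 / 4.98348×10⁶ = 0.0149665 m³
In qt: 0.0149665 / 0.000946353 = 15.8149 qt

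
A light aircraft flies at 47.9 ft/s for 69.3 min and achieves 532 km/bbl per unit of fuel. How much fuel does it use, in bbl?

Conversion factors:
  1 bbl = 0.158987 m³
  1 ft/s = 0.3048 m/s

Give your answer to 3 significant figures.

0.114 bbl

47.9 ft/s → 14.5999 m/s
69.3 min → 4158 s
d = v × t = 14.5999 × 4158 = 60706.4 m
532 km/bbl → 3.34619×10⁶ m/m³
V = d / (distance per unit fuel) = 60706.4 / 3.34619×10⁶ = 0.0181419 m³
In bbl: 0.0181419 / 0.158987 = 0.114109 bbl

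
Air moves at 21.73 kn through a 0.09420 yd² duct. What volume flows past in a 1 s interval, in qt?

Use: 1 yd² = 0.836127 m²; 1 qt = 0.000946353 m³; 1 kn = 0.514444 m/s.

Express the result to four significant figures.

930.4 qt

21.73 kn × 0.514444 = 11.1789 m/s
0.09420 yd² × 0.836127 = 0.0787632 m²
V = v × A × t = 11.1789 m/s × 0.0787632 m² × 1 s = 0.880486 m³
0.880486 m³ ÷ (0.000946353 m³/qt) = 930.399 qt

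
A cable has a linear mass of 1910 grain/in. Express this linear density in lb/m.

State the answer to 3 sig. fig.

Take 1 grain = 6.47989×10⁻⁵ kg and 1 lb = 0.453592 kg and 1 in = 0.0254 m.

10.7 lb/m

1910 grain/in × 6.47989×10⁻⁵ kg/grain ÷ 0.0254 m/in = 4.87267 kg/m
4.87267 kg/m ÷ 0.453592 kg/lb = 10.7424 lb/m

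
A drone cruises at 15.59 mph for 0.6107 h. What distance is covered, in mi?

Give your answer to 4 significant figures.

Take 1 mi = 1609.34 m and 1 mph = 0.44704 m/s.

9.521 mi

15.59 mph × 0.44704 = 6.96935 m/s
0.6107 h × 3600 = 2198.52 s
d = v × t = 6.96935 m/s × 2198.52 s = 15322.3 m
15322.3 m ÷ (1609.34 m/mi) = 9.52086 mi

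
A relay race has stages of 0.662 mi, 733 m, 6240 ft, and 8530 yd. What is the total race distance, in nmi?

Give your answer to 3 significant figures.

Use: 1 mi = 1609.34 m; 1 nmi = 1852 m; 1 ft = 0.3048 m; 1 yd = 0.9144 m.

0.662 mi × 1609.34 → 1065.38 m
733 m (already m)
6240 ft × 0.3048 → 1901.95 m
8530 yd × 0.9144 → 7799.83 m
Sum: 1065.38 + 733 + 1901.95 + 7799.83 = 11500.2 m
In nmi: 11500.2 / 1852 = 6.20961 nmi

6.21 nmi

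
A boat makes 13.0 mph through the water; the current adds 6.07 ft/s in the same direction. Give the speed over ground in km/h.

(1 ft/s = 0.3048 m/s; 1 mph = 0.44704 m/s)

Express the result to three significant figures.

27.6 km/h

13.0 mph × 0.44704 = 5.81152 m/s
6.07 ft/s × 0.3048 = 1.85014 m/s
Sum: 5.81152 + 1.85014 = 7.66166 m/s
In km/h: 7.66166 / (1/3.6) = 27.582 km/h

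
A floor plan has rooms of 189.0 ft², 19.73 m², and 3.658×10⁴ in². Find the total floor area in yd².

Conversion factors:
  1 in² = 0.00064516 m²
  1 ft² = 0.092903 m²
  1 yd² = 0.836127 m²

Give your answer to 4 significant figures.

72.82 yd²

189.0 ft² × 0.092903 = 17.5587 m²
19.73 m² (already m²)
3.658×10⁴ in² × 0.00064516 = 23.6 m²
Sum: 17.5587 + 19.73 + 23.6 = 60.8887 m²
In yd²: 60.8887 / 0.836127 = 72.8223 yd²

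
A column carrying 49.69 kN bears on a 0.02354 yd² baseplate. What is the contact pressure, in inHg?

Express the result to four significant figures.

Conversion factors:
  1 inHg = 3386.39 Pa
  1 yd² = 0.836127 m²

745.5 inHg

49.69 kN × 1000 = 49690 N
0.02354 yd² × 0.836127 = 0.0196824 m²
P = F / A = 49690 N / 0.0196824 m² = 2.52459×10⁶ Pa
2.52459×10⁶ Pa ÷ (3386.39 Pa/inHg) = 745.511 inHg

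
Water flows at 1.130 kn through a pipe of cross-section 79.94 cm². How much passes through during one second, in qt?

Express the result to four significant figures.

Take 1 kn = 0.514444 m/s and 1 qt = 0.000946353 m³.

1.130 kn × 0.514444 → 0.581322 m/s
79.94 cm² × 0.0001 → 0.007994 m²
V = v × A × t = 0.581322 m/s × 0.007994 m² × 1 s = 0.00464709 m³
0.00464709 m³ ÷ (0.000946353 m³/qt) = 4.91052 qt

4.911 qt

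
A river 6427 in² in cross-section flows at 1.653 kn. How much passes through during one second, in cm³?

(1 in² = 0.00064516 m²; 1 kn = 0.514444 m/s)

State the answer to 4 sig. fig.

1.653 kn × 0.514444 → 0.850376 m/s
6427 in² × 0.00064516 → 4.14644 m²
V = v × A × t = 0.850376 m/s × 4.14644 m² × 1 s = 3.52603 m³
3.52603 m³ ÷ (10⁻⁶ m³/cm³) = 3.52603×10⁶ cm³

3.526×10⁶ cm³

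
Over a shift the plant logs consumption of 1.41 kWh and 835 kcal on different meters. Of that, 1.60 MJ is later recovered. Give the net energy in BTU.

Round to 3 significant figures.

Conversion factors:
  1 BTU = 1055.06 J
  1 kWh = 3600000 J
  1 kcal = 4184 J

1.41 kWh × 3600000 → 5.076×10⁶ J
835 kcal × 4184 → 3.49364×10⁶ J
1.60 MJ × 1000000 → 1.6×10⁶ J
Sum: 5.076×10⁶ + 3.49364×10⁶ − 1.6×10⁶ = 6.96964×10⁶ J
In BTU: 6.96964×10⁶ / 1055.06 = 6605.92 BTU

6610 BTU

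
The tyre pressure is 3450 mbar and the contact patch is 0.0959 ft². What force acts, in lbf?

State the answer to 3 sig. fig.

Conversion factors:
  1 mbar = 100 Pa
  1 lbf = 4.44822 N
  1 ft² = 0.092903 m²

3450 mbar × 100 → 345000 Pa
0.0959 ft² × 0.092903 → 0.0089094 m²
F = P × A = 345000 Pa × 0.0089094 m² = 3073.74 N
3073.74 N ÷ (4.44822 N/lbf) = 691.004 lbf

691 lbf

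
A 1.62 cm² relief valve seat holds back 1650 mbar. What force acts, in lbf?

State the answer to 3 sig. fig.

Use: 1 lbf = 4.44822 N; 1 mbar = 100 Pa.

6.01 lbf

1650 mbar × 100 → 165000 Pa
1.62 cm² × 0.0001 → 1.62×10⁻⁴ m²
F = P × A = 165000 Pa × 1.62×10⁻⁴ m² = 26.73 N
26.73 N ÷ (4.44822 N/lbf) = 6.00915 lbf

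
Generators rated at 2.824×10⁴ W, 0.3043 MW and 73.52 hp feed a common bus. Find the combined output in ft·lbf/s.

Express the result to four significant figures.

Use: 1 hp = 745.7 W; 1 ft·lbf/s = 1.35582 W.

2.824×10⁴ W (already W)
0.3043 MW × 1000000 = 304300 W
73.52 hp × 745.7 = 54823.9 W
Sum: 28240 + 304300 + 54823.9 = 387364 W
In ft·lbf/s: 387364 / 1.35582 = 285705 ft·lbf/s

2.857×10⁵ ft·lbf/s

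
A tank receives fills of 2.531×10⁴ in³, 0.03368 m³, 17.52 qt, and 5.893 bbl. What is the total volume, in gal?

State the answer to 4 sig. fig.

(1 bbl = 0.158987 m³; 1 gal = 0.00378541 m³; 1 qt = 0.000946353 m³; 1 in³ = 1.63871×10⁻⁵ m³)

370.4 gal

2.531×10⁴ in³ × 1.63871×10⁻⁵ = 0.414758 m³
0.03368 m³ (already m³)
17.52 qt × 0.000946353 = 0.0165801 m³
5.893 bbl × 0.158987 = 0.93691 m³
Combined: 0.414758 + 0.03368 + 0.0165801 + 0.93691 = 1.40193 m³
In gal: 1.40193 / 0.00378541 = 370.351 gal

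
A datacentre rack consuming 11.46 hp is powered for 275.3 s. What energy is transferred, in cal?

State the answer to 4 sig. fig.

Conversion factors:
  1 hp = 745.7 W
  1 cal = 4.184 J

5.623×10⁵ cal

11.46 hp × 745.7 → 8545.72 W
E = P × t = 8545.72 W × 275.3 s = 2.35264×10⁶ J
2.35264×10⁶ J ÷ (4.184 J/cal) = 562294 cal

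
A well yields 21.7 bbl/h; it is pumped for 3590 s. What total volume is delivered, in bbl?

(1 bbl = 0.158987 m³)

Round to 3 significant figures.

21.6 bbl

21.7 bbl/h → 9.58338×10⁻⁴ m³/s
V = Q × t = 9.58338×10⁻⁴ × 3590 = 3.44043 m³
In bbl: 3.44043 / 0.158987 = 21.6397 bbl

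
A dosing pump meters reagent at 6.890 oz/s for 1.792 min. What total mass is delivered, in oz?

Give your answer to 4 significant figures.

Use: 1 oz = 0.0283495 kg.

740.8 oz

6.890 oz/s → 0.195328 kg/s
1.792 min → 107.52 s
m = ṁ × t = 0.195328 × 107.52 = 21.0017 kg
In oz: 21.0017 / 0.0283495 = 740.814 oz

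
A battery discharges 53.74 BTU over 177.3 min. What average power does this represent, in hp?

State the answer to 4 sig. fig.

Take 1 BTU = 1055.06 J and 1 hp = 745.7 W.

0.007147 hp

53.74 BTU × 1055.06 = 56698.9 J
177.3 min × 60 = 10638 s
P = E / t = 56698.9 J / 10638 s = 5.32985 W
5.32985 W ÷ (745.7 W/hp) = 0.00714745 hp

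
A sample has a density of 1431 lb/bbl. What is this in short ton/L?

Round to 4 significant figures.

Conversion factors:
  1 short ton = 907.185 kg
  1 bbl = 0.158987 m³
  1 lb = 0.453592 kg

1431 lb/bbl × 0.453592 kg/lb ÷ 0.158987 m³/bbl = 4082.66 kg/m³
4082.66 kg/m³ ÷ 907.185 kg/short ton × 0.001 m³/L = 0.00450036 short ton/L

0.004500 short ton/L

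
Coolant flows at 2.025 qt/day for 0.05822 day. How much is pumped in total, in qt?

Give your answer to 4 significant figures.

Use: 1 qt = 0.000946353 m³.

0.1179 qt

2.025 qt/day → 2.21801×10⁻⁸ m³/s
0.05822 day → 5030.21 s
V = Q × t = 2.21801×10⁻⁸ × 5030.21 = 1.11571×10⁻⁴ m³
In qt: 1.11571×10⁻⁴ / 0.000946353 = 0.117896 qt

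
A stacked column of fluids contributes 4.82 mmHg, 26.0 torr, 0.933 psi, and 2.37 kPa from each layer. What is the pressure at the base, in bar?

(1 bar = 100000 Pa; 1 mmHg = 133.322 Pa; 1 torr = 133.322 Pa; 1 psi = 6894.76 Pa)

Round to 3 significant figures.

4.82 mmHg × 133.322 = 642.612 Pa
26.0 torr × 133.322 = 3466.37 Pa
0.933 psi × 6894.76 = 6432.81 Pa
2.37 kPa × 1000 = 2370 Pa
Sum: 642.612 + 3466.37 + 6432.81 + 2370 = 12911.8 Pa
In bar: 12911.8 / 100000 = 0.129118 bar

0.129 bar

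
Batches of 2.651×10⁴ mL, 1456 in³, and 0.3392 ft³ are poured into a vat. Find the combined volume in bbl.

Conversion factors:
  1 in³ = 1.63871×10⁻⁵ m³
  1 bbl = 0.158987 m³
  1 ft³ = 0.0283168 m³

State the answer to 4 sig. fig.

0.3772 bbl

2.651×10⁴ mL × 10⁻⁶ = 0.02651 m³
1456 in³ × 1.63871×10⁻⁵ = 0.0238596 m³
0.3392 ft³ × 0.0283168 = 0.00960506 m³
Total: 0.02651 + 0.0238596 + 0.00960506 = 0.0599747 m³
In bbl: 0.0599747 / 0.158987 = 0.37723 bbl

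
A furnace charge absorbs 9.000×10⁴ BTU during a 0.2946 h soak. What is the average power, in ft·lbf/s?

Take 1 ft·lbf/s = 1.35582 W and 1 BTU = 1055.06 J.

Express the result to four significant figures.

9.000×10⁴ BTU × 1055.06 = 9.49554×10⁷ J
0.2946 h × 3600 = 1060.56 s
P = E / t = 9.49554×10⁷ J / 1060.56 s = 89533.3 W
89533.3 W ÷ (1.35582 W/ft·lbf/s) = 66036.3 ft·lbf/s

6.604×10⁴ ft·lbf/s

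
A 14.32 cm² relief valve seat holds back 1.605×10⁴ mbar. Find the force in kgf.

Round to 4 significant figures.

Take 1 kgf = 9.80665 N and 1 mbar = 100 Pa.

1.605×10⁴ mbar × 100 = 1.605×10⁶ Pa
14.32 cm² × 0.0001 = 0.001432 m²
F = P × A = 1.605×10⁶ Pa × 0.001432 m² = 2298.36 N
2298.36 N ÷ (9.80665 N/kgf) = 234.367 kgf

234.4 kgf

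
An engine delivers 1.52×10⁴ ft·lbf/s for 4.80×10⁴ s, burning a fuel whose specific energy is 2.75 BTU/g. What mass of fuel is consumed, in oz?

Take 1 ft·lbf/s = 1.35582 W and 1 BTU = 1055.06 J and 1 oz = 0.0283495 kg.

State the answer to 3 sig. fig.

1.52×10⁴ ft·lbf/s → 20608.5 W
E = P × t = 20608.5 × 48000 = 9.89208×10⁸ J
2.75 BTU/g → 2.90142×10⁶ J/kg
m = E / e_s = 9.89208×10⁸ / 2.90142×10⁶ = 340.939 kg
In oz: 340.939 / 0.0283495 = 12026.3 oz

1.20×10⁴ oz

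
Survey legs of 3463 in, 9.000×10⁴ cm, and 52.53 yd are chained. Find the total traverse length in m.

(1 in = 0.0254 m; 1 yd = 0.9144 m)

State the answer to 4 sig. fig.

1036 m

3463 in × 0.0254 → 87.9602 m
9.000×10⁴ cm × 0.01 → 900 m
52.53 yd × 0.9144 → 48.0334 m
Sum: 87.9602 + 900 + 48.0334 = 1035.99 m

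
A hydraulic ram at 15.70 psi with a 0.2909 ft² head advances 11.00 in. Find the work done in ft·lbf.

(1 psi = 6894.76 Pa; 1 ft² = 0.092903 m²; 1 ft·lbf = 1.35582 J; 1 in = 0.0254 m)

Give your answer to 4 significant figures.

602.9 ft·lbf

15.70 psi → 108248 Pa
0.2909 ft² → 0.0270255 m²
F = P × A = 108248 × 0.0270255 = 2925.46 N
11.00 in → 0.2794 m
W = F × d = 2925.46 × 0.2794 = 817.374 J
In ft·lbf: 817.374 / 1.35582 = 602.863 ft·lbf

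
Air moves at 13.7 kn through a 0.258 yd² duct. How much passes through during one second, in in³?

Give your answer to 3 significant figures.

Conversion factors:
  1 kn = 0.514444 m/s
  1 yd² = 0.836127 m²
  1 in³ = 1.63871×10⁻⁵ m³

9.28×10⁴ in³

13.7 kn × 0.514444 → 7.04788 m/s
0.258 yd² × 0.836127 → 0.215721 m²
V = v × A × t = 7.04788 m/s × 0.215721 m² × 1 s = 1.52038 m³
1.52038 m³ ÷ (1.63871×10⁻⁵ m³/in³) = 92779.1 in³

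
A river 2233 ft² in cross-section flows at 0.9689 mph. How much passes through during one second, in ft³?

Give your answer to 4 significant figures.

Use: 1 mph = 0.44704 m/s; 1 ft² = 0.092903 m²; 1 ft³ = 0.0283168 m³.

0.9689 mph × 0.44704 → 0.433137 m/s
2233 ft² × 0.092903 → 207.452 m²
V = v × A × t = 0.433137 m/s × 207.452 m² × 1 s = 89.8551 m³
89.8551 m³ ÷ (0.0283168 m³/ft³) = 3173.21 ft³

3173 ft³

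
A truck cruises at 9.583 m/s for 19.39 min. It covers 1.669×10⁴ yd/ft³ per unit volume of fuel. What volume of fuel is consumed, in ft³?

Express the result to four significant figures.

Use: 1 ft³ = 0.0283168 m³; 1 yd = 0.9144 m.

19.39 min → 1163.4 s
d = v × t = 9.583 × 1163.4 = 11148.9 m
1.669×10⁴ yd/ft³ → 538950 m/m³
V = d / (distance per unit fuel) = 11148.9 / 538950 = 0.0206863 m³
In ft³: 0.0206863 / 0.0283168 = 0.730531 ft³

0.7305 ft³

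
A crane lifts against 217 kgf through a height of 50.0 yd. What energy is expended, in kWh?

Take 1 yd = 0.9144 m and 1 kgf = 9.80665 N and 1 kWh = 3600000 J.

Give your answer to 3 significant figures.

217 kgf × 9.80665 = 2128.04 N
50.0 yd × 0.9144 = 45.72 m
W = F × d = 2128.04 N × 45.72 m = 97294 J
97294 J ÷ (3600000 J/kWh) = 0.0270261 kWh

0.0270 kWh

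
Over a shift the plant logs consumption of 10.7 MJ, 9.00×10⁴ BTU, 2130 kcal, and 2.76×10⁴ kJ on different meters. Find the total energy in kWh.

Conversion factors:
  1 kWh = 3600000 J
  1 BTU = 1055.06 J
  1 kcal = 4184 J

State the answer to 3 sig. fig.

10.7 MJ × 1000000 → 1.07×10⁷ J
9.00×10⁴ BTU × 1055.06 → 9.49554×10⁷ J
2130 kcal × 4184 → 8.91192×10⁶ J
2.76×10⁴ kJ × 1000 → 2.76×10⁷ J
Combined: 1.07×10⁷ + 9.49554×10⁷ + 8.91192×10⁶ + 2.76×10⁷ = 1.42167×10⁸ J
In kWh: 1.42167×10⁸ / 3600000 = 39.4908 kWh

39.5 kWh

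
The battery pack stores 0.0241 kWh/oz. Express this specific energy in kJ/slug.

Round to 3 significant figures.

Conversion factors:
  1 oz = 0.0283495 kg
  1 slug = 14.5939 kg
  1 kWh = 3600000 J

4.47×10⁴ kJ/slug

0.0241 kWh/oz × 3600000 J/kWh ÷ 0.0283495 kg/oz = 3.06037×10⁶ J/kg
3.06037×10⁶ J/kg ÷ 1000 J/kJ × 14.5939 kg/slug = 44662.7 kJ/slug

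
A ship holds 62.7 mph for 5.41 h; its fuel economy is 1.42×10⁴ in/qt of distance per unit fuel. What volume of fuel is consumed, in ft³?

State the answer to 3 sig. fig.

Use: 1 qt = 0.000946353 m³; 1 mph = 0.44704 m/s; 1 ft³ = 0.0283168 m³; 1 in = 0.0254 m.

50.6 ft³

62.7 mph → 28.0294 m/s
5.41 h → 19476 s
d = v × t = 28.0294 × 19476 = 545901 m
1.42×10⁴ in/qt → 381126 m/m³
V = d / (distance per unit fuel) = 545901 / 381126 = 1.43234 m³
In ft³: 1.43234 / 0.0283168 = 50.5827 ft³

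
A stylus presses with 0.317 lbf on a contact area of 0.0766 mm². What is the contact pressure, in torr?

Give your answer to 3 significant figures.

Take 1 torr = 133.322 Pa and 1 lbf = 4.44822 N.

0.317 lbf × 4.44822 → 1.41009 N
0.0766 mm² × 10⁻⁶ → 7.66×10⁻⁸ m²
P = F / A = 1.41009 N / 7.66×10⁻⁸ m² = 1.84085×10⁷ Pa
1.84085×10⁷ Pa ÷ (133.322 Pa/torr) = 138075 torr

1.38×10⁵ torr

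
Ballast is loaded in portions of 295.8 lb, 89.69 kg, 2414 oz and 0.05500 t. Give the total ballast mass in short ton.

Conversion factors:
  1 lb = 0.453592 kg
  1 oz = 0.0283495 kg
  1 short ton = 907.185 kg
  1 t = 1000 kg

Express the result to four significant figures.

295.8 lb × 0.453592 = 134.173 kg
89.69 kg (already kg)
2414 oz × 0.0283495 = 68.4357 kg
0.05500 t × 1000 = 55 kg
Total: 134.173 + 89.69 + 68.4357 + 55 = 347.299 kg
In short ton: 347.299 / 907.185 = 0.382832 short ton

0.3828 short ton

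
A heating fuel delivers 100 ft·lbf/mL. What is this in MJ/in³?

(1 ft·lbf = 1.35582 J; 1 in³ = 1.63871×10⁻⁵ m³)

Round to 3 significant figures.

0.00222 MJ/in³

100 ft·lbf/mL × 1.35582 J/ft·lbf ÷ 10⁻⁶ m³/mL = 1.35582×10⁸ J/m³
1.35582×10⁸ J/m³ ÷ 1000000 J/MJ × 1.63871×10⁻⁵ m³/in³ = 0.0022218 MJ/in³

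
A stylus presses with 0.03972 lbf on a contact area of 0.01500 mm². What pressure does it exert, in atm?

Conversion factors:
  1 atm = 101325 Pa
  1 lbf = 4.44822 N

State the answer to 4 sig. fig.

0.03972 lbf × 4.44822 → 0.176683 N
0.01500 mm² × 10⁻⁶ → 1.5×10⁻⁸ m²
P = F / A = 0.176683 N / 1.5×10⁻⁸ m² = 1.17789×10⁷ Pa
1.17789×10⁷ Pa ÷ (101325 Pa/atm) = 116.249 atm

116.2 atm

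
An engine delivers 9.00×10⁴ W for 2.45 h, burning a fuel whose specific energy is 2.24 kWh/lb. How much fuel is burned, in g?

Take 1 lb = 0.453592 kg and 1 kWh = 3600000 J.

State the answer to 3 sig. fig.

4.47×10⁴ g

2.45 h → 8820 s
E = P × t = 90000 × 8820 = 7.938×10⁸ J
2.24 kWh/lb → 1.77781×10⁷ J/kg
m = E / e_s = 7.938×10⁸ / 1.77781×10⁷ = 44.6504 kg
In g: 44.6504 / 0.001 = 44650.4 g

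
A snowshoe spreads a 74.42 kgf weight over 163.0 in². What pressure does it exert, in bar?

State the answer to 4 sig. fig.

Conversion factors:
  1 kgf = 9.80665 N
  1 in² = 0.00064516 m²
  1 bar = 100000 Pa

74.42 kgf × 9.80665 → 729.811 N
163.0 in² × 0.00064516 → 0.105161 m²
P = F / A = 729.811 N / 0.105161 m² = 6939.94 Pa
6939.94 Pa ÷ (100000 Pa/bar) = 0.0693994 bar

0.06940 bar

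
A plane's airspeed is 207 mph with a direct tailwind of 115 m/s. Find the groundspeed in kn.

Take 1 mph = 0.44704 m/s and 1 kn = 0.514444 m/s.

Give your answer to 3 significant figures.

403 kn

207 mph × 0.44704 = 92.5373 m/s
115 m/s (already m/s)
Combined: 92.5373 + 115 = 207.537 m/s
In kn: 207.537 / 0.514444 = 403.42 kn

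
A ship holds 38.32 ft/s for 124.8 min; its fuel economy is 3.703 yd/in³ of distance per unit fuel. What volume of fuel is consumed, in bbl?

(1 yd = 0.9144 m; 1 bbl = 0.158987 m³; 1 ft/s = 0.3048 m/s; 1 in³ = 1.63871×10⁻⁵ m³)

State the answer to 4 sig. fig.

38.32 ft/s → 11.6799 m/s
124.8 min → 7488 s
d = v × t = 11.6799 × 7488 = 87459.1 m
3.703 yd/in³ → 206627 m/m³
V = d / (distance per unit fuel) = 87459.1 / 206627 = 0.42327 m³
In bbl: 0.42327 / 0.158987 = 2.66229 bbl

2.662 bbl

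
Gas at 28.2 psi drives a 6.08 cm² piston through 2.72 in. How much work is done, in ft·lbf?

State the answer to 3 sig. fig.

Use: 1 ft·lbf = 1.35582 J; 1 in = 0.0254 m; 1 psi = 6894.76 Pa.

28.2 psi → 194432 Pa
6.08 cm² → 6.08×10⁻⁴ m²
F = P × A = 194432 × 6.08×10⁻⁴ = 118.215 N
2.72 in → 0.069088 m
W = F × d = 118.215 × 0.069088 = 8.16724 J
In ft·lbf: 8.16724 / 1.35582 = 6.02384 ft·lbf

6.02 ft·lbf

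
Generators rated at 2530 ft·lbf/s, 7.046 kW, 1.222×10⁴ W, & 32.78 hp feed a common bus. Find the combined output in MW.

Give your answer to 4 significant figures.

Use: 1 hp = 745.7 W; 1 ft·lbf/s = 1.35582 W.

0.04714 MW

2530 ft·lbf/s × 1.35582 → 3430.22 W
7.046 kW × 1000 → 7046 W
1.222×10⁴ W (already W)
32.78 hp × 745.7 → 24444 W
Sum: 3430.22 + 7046 + 12220 + 24444 = 47140.2 W
In MW: 47140.2 / 1000000 = 0.0471402 MW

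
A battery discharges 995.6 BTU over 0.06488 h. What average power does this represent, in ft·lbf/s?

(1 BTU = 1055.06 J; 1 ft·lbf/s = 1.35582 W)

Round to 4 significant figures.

3317 ft·lbf/s

995.6 BTU × 1055.06 → 1.05042×10⁶ J
0.06488 h × 3600 → 233.568 s
P = E / t = 1.05042×10⁶ J / 233.568 s = 4497.28 W
4497.28 W ÷ (1.35582 W/ft·lbf/s) = 3317.02 ft·lbf/s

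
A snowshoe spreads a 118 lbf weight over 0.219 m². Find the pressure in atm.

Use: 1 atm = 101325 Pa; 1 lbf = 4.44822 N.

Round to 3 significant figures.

0.0237 atm

118 lbf × 4.44822 → 524.89 N
P = F / A = 524.89 N / 0.219 m² = 2396.76 Pa
2396.76 Pa ÷ (101325 Pa/atm) = 0.0236542 atm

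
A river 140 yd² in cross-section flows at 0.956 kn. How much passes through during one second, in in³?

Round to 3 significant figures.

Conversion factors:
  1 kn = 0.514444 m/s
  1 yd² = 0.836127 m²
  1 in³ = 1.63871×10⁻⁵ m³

3.51×10⁶ in³

0.956 kn × 0.514444 → 0.491808 m/s
140 yd² × 0.836127 → 117.058 m²
V = v × A × t = 0.491808 m/s × 117.058 m² × 1 s = 57.5701 m³
57.5701 m³ ÷ (1.63871×10⁻⁵ m³/in³) = 3.51314×10⁶ in³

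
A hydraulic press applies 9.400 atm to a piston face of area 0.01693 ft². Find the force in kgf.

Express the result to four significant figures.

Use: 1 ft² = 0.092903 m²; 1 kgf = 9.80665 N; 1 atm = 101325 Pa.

9.400 atm × 101325 = 952455 Pa
0.01693 ft² × 0.092903 = 0.00157285 m²
F = P × A = 952455 Pa × 0.00157285 m² = 1498.07 N
1498.07 N ÷ (9.80665 N/kgf) = 152.761 kgf

152.8 kgf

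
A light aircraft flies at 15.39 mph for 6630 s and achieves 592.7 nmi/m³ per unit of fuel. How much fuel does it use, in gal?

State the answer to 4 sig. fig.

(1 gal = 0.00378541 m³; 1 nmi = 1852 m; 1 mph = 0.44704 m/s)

10.98 gal

15.39 mph → 6.87995 m/s
d = v × t = 6.87995 × 6630 = 45614.1 m
592.7 nmi/m³ → 1.09768×10⁶ m/m³
V = d / (distance per unit fuel) = 45614.1 / 1.09768×10⁶ = 0.041555 m³
In gal: 0.041555 / 0.00378541 = 10.9777 gal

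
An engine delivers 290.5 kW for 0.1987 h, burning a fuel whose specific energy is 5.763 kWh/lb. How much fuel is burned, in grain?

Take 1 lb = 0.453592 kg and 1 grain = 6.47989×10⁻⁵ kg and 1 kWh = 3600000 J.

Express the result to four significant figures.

7.011×10⁴ grain

290.5 kW → 290500 W
0.1987 h → 715.32 s
E = P × t = 290500 × 715.32 = 2.078×10⁸ J
5.763 kWh/lb → 4.57389×10⁷ J/kg
m = E / e_s = 2.078×10⁸ / 4.57389×10⁷ = 4.54318 kg
In grain: 4.54318 / 6.47989×10⁻⁵ = 70112 grain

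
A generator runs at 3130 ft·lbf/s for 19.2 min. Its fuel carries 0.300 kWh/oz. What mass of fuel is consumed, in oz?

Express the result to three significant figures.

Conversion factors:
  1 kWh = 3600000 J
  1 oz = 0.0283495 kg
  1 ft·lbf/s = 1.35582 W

3130 ft·lbf/s → 4243.72 W
19.2 min → 1152 s
E = P × t = 4243.72 × 1152 = 4.88877×10⁶ J
0.300 kWh/oz → 3.80959×10⁷ J/kg
m = E / e_s = 4.88877×10⁶ / 3.80959×10⁷ = 0.128328 kg
In oz: 0.128328 / 0.0283495 = 4.52664 oz

4.53 oz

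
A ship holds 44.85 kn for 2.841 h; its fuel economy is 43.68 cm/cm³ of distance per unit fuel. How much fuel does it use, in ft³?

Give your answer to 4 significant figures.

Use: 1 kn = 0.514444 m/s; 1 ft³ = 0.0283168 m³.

44.85 kn → 23.0728 m/s
2.841 h → 10227.6 s
d = v × t = 23.0728 × 10227.6 = 235979 m
43.68 cm/cm³ → 436800 m/m³
V = d / (distance per unit fuel) = 235979 / 436800 = 0.540245 m³
In ft³: 0.540245 / 0.0283168 = 19.0786 ft³

19.08 ft³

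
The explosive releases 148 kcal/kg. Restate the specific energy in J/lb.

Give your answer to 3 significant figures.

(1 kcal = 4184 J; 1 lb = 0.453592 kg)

148 kcal/kg × 4184 J/kcal = 619232 J/kg
619232 J/kg × 0.453592 kg/lb = 280879 J/lb

2.81×10⁵ J/lb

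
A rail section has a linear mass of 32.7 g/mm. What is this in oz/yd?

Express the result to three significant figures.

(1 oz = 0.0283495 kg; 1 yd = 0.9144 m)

32.7 g/mm × 0.001 kg/g ÷ 0.001 m/mm = 32.7 kg/m
32.7 kg/m ÷ 0.0283495 kg/oz × 0.9144 m/yd = 1054.72 oz/yd

1050 oz/yd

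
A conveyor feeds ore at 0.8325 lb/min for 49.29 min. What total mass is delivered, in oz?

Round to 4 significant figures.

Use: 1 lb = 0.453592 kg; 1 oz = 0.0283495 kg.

0.8325 lb/min → 0.00629359 kg/s
49.29 min → 2957.4 s
m = ṁ × t = 0.00629359 × 2957.4 = 18.6127 kg
In oz: 18.6127 / 0.0283495 = 656.544 oz

656.5 oz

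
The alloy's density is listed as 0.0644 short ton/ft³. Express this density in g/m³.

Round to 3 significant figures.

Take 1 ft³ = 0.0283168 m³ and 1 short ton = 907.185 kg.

0.0644 short ton/ft³ × 907.185 kg/short ton ÷ 0.0283168 m³/ft³ = 2063.18 kg/m³
2063.18 kg/m³ ÷ 0.001 kg/g = 2.06318×10⁶ g/m³

2.06×10⁶ g/m³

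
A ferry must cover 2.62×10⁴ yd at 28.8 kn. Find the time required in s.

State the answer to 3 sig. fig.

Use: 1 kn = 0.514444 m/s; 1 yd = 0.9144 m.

1620 s

2.62×10⁴ yd × 0.9144 → 23957.3 m
28.8 kn × 0.514444 → 14.816 m/s
t = d / v = 23957.3 m / 14.816 m/s = 1616.99 s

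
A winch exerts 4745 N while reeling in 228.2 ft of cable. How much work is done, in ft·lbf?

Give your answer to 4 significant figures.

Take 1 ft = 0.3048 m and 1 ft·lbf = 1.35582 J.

2.434×10⁵ ft·lbf

228.2 ft × 0.3048 = 69.5554 m
W = F × d = 4745 N × 69.5554 m = 330040 J
330040 J ÷ (1.35582 J/ft·lbf) = 243425 ft·lbf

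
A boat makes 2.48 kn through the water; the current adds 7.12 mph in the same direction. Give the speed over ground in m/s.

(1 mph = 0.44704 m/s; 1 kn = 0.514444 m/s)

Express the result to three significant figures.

2.48 kn × 0.514444 → 1.27582 m/s
7.12 mph × 0.44704 → 3.18292 m/s
Total: 1.27582 + 3.18292 = 4.45874 m/s

4.46 m/s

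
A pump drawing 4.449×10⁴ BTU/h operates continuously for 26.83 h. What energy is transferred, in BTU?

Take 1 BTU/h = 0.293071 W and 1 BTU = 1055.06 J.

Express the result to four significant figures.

1.194×10⁶ BTU

4.449×10⁴ BTU/h × 0.293071 → 13038.7 W
26.83 h × 3600 → 96588 s
E = P × t = 13038.7 W × 96588 s = 1.25938×10⁹ J
1.25938×10⁹ J ÷ (1055.06 J/BTU) = 1.19366×10⁶ BTU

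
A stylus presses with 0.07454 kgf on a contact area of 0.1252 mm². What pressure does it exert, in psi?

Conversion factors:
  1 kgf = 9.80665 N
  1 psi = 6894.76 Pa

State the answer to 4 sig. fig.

846.8 psi

0.07454 kgf × 9.80665 = 0.730988 N
0.1252 mm² × 10⁻⁶ = 1.252×10⁻⁷ m²
P = F / A = 0.730988 N / 1.252×10⁻⁷ m² = 5.83856×10⁶ Pa
5.83856×10⁶ Pa ÷ (6894.76 Pa/psi) = 846.811 psi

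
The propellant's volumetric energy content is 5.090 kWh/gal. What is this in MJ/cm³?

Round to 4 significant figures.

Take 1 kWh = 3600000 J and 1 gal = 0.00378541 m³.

0.004841 MJ/cm³

5.090 kWh/gal × 3600000 J/kWh ÷ 0.00378541 m³/gal = 4.84069×10⁹ J/m³
4.84069×10⁹ J/m³ ÷ 1000000 J/MJ × 10⁻⁶ m³/cm³ = 0.00484069 MJ/cm³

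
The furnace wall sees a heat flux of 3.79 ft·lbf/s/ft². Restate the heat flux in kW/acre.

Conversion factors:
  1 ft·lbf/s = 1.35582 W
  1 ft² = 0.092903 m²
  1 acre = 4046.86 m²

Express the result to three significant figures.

224 kW/acre

3.79 ft·lbf/s/ft² × 1.35582 W/ft·lbf/s ÷ 0.092903 m²/ft² = 55.311 W/m²
55.311 W/m² ÷ 1000 W/kW × 4046.86 m²/acre = 223.836 kW/acre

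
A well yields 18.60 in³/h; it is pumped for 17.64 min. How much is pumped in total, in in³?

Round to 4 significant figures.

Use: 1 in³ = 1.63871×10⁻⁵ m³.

18.60 in³/h → 8.46667×10⁻⁸ m³/s
17.64 min → 1058.4 s
V = Q × t = 8.46667×10⁻⁸ × 1058.4 = 8.96112×10⁻⁵ m³
In in³: 8.96112×10⁻⁵ / 1.63871×10⁻⁵ = 5.4684 in³

5.468 in³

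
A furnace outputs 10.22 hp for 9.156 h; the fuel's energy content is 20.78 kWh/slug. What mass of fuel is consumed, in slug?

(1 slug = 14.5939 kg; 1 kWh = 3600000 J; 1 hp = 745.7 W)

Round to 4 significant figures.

3.358 slug

10.22 hp → 7621.05 W
9.156 h → 32961.6 s
E = P × t = 7621.05 × 32961.6 = 2.51202×10⁸ J
20.78 kWh/slug → 5.12598×10⁶ J/kg
m = E / e_s = 2.51202×10⁸ / 5.12598×10⁶ = 49.0057 kg
In slug: 49.0057 / 14.5939 = 3.35796 slug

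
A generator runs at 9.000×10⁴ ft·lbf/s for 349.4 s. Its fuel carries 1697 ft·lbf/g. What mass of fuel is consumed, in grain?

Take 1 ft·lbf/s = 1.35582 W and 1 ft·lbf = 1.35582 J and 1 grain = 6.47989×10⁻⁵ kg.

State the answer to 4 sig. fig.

9.000×10⁴ ft·lbf/s → 122024 W
E = P × t = 122024 × 349.4 = 4.26352×10⁷ J
1697 ft·lbf/g → 2.30083×10⁶ J/kg
m = E / e_s = 4.26352×10⁷ / 2.30083×10⁶ = 18.5304 kg
In grain: 18.5304 / 6.47989×10⁻⁵ = 285968 grain

2.860×10⁵ grain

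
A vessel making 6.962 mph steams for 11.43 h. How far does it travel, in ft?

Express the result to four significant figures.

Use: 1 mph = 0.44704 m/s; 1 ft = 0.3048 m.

6.962 mph × 0.44704 = 3.11229 m/s
11.43 h × 3600 = 41148 s
d = v × t = 3.11229 m/s × 41148 s = 128065 m
128065 m ÷ (0.3048 m/ft) = 420161 ft

4.202×10⁵ ft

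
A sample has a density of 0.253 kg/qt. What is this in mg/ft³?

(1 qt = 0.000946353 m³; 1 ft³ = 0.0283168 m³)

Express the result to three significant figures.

7.57×10⁶ mg/ft³

0.253 kg/qt ÷ 0.000946353 m³/qt = 267.342 kg/m³
267.342 kg/m³ ÷ 10⁻⁶ kg/mg × 0.0283168 m³/ft³ = 7.57027×10⁶ mg/ft³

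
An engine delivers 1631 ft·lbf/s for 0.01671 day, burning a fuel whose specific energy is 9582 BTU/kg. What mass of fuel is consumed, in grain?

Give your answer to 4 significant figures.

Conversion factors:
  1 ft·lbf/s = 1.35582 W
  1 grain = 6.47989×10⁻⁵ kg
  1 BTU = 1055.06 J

1631 ft·lbf/s → 2211.34 W
0.01671 day → 1443.74 s
E = P × t = 2211.34 × 1443.74 = 3.1926×10⁶ J
9582 BTU/kg → 1.01096×10⁷ J/kg
m = E / e_s = 3.1926×10⁶ / 1.01096×10⁷ = 0.315799 kg
In grain: 0.315799 / 6.47989×10⁻⁵ = 4873.52 grain

4874 grain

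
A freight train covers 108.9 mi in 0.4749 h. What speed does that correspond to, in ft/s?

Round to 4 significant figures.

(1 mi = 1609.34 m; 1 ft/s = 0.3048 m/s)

108.9 mi × 1609.34 = 175257 m
0.4749 h × 3600 = 1709.64 s
v = d / t = 175257 m / 1709.64 s = 102.511 m/s
102.511 m/s ÷ (0.3048 m/s/ft/s) = 336.322 ft/s

336.3 ft/s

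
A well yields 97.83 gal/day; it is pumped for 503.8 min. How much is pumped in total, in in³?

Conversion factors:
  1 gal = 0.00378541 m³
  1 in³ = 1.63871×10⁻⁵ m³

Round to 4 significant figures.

7906 in³

97.83 gal/day → 4.28619×10⁻⁶ m³/s
503.8 min → 30228 s
V = Q × t = 4.28619×10⁻⁶ × 30228 = 0.129563 m³
In in³: 0.129563 / 1.63871×10⁻⁵ = 7906.4 in³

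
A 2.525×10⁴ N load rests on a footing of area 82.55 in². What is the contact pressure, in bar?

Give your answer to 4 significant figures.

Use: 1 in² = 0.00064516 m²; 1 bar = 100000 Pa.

82.55 in² × 0.00064516 → 0.053258 m²
P = F / A = 25250 N / 0.053258 m² = 474107 Pa
474107 Pa ÷ (100000 Pa/bar) = 4.74107 bar

4.741 bar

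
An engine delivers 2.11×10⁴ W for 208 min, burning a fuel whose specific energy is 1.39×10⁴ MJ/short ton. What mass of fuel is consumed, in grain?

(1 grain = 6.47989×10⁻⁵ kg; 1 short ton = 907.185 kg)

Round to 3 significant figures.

2.65×10⁵ grain

208 min → 12480 s
E = P × t = 21100 × 12480 = 2.63328×10⁸ J
1.39×10⁴ MJ/short ton → 1.53221×10⁷ J/kg
m = E / e_s = 2.63328×10⁸ / 1.53221×10⁷ = 17.1862 kg
In grain: 17.1862 / 6.47989×10⁻⁵ = 265224 grain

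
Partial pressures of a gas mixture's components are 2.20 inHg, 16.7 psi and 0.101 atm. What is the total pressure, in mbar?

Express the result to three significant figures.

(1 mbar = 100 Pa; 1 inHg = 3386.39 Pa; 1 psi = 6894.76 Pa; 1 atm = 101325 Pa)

2.20 inHg × 3386.39 = 7450.06 Pa
16.7 psi × 6894.76 = 115142 Pa
0.101 atm × 101325 = 10233.8 Pa
Sum: 7450.06 + 115142 + 10233.8 = 132826 Pa
In mbar: 132826 / 100 = 1328.26 mbar

1330 mbar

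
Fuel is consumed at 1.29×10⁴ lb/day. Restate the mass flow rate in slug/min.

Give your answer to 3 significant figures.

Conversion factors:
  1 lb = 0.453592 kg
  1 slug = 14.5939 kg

0.278 slug/min

1.29×10⁴ lb/day × 0.453592 kg/lb ÷ 86400 s/day = 0.0677238 kg/s
0.0677238 kg/s ÷ 14.5939 kg/slug × 60 s/min = 0.278433 slug/min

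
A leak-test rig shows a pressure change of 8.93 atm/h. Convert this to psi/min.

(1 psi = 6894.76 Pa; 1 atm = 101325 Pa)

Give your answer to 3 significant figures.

2.19 psi/min

8.93 atm/h × 101325 Pa/atm ÷ 3600 s/h = 251.342 Pa/s
251.342 Pa/s ÷ 6894.76 Pa/psi × 60 s/min = 2.18724 psi/min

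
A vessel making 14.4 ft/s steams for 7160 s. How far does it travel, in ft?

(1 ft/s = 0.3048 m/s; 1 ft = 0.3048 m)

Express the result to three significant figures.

1.03×10⁵ ft

14.4 ft/s × 0.3048 = 4.38912 m/s
d = v × t = 4.38912 m/s × 7160 s = 31426.1 m
31426.1 m ÷ (0.3048 m/ft) = 103104 ft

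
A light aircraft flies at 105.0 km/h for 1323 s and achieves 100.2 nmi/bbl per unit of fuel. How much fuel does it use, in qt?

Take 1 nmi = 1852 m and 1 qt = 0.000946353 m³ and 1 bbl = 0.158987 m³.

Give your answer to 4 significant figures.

34.93 qt

105.0 km/h → 29.1667 m/s
d = v × t = 29.1667 × 1323 = 38587.5 m
100.2 nmi/bbl → 1.1672×10⁶ m/m³
V = d / (distance per unit fuel) = 38587.5 / 1.1672×10⁶ = 0.0330599 m³
In qt: 0.0330599 / 0.000946353 = 34.934 qt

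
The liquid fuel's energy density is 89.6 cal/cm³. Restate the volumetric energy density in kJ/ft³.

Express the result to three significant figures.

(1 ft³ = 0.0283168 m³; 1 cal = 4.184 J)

89.6 cal/cm³ × 4.184 J/cal ÷ 10⁻⁶ m³/cm³ = 3.74886×10⁸ J/m³
3.74886×10⁸ J/m³ ÷ 1000 J/kJ × 0.0283168 m³/ft³ = 10615.6 kJ/ft³

1.06×10⁴ kJ/ft³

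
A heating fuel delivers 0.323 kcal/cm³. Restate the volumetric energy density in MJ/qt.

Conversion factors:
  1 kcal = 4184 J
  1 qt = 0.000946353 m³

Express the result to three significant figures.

0.323 kcal/cm³ × 4184 J/kcal ÷ 10⁻⁶ m³/cm³ = 1.35143×10⁹ J/m³
1.35143×10⁹ J/m³ ÷ 1000000 J/MJ × 0.000946353 m³/qt = 1.27893 MJ/qt

1.28 MJ/qt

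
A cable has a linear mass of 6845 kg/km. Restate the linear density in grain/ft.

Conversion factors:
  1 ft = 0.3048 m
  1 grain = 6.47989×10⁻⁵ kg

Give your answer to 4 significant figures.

3.220×10⁴ grain/ft

6845 kg/km ÷ 1000 m/km = 6.845 kg/m
6.845 kg/m ÷ 6.47989×10⁻⁵ kg/grain × 0.3048 m/ft = 32197.4 grain/ft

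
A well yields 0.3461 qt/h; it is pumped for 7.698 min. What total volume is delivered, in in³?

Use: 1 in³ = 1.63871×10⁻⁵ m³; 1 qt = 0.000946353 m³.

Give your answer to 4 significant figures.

2.564 in³

0.3461 qt/h → 9.09813×10⁻⁸ m³/s
7.698 min → 461.88 s
V = Q × t = 9.09813×10⁻⁸ × 461.88 = 4.20224×10⁻⁵ m³
In in³: 4.20224×10⁻⁵ / 1.63871×10⁻⁵ = 2.56436 in³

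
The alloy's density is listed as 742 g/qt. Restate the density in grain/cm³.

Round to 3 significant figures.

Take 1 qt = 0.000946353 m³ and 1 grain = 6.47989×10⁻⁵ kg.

742 g/qt × 0.001 kg/g ÷ 0.000946353 m³/qt = 784.063 kg/m³
784.063 kg/m³ ÷ 6.47989×10⁻⁵ kg/grain × 10⁻⁶ m³/cm³ = 12.0999 grain/cm³

12.1 grain/cm³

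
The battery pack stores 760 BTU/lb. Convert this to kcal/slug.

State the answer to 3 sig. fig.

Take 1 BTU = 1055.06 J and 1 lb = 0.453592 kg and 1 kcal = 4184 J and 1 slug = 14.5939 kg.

6170 kcal/slug

760 BTU/lb × 1055.06 J/BTU ÷ 0.453592 kg/lb = 1.76777×10⁶ J/kg
1.76777×10⁶ J/kg ÷ 4184 J/kcal × 14.5939 kg/slug = 6166.03 kcal/slug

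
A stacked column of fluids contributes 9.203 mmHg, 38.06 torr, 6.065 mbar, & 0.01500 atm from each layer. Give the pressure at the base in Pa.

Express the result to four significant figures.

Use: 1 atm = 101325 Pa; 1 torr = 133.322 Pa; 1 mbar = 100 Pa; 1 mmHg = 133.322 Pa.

9.203 mmHg × 133.322 → 1226.96 Pa
38.06 torr × 133.322 → 5074.24 Pa
6.065 mbar × 100 → 606.5 Pa
0.01500 atm × 101325 → 1519.88 Pa
Sum: 1226.96 + 5074.24 + 606.5 + 1519.88 = 8427.58 Pa

8428 Pa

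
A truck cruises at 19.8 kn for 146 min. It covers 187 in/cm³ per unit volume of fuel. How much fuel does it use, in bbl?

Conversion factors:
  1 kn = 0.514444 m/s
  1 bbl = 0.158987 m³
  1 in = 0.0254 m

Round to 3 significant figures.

19.8 kn → 10.186 m/s
146 min → 8760 s
d = v × t = 10.186 × 8760 = 89229.4 m
187 in/cm³ → 4.7498×10⁶ m/m³
V = d / (distance per unit fuel) = 89229.4 / 4.7498×10⁶ = 0.0187859 m³
In bbl: 0.0187859 / 0.158987 = 0.11816 bbl

0.118 bbl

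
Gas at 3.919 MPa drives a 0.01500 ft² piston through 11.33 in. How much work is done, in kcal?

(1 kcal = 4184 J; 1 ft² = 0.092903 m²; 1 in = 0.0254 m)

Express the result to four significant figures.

3.919 MPa → 3.919×10⁶ Pa
0.01500 ft² → 0.00139354 m²
F = P × A = 3.919×10⁶ × 0.00139354 = 5461.28 N
11.33 in → 0.287782 m
W = F × d = 5461.28 × 0.287782 = 1571.66 J
In kcal: 1571.66 / 4184 = 0.375636 kcal

0.3756 kcal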